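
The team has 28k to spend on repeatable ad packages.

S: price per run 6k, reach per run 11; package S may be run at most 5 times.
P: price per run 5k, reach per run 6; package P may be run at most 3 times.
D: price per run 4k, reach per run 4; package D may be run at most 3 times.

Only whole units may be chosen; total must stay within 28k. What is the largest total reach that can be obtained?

48

4×S and 1×D: price 28 ≤ 28, reach 4·11 + 1·4 = 48.
3×S and 2×P: price 28 ≤ 28, reach 3·11 + 2·6 = 45.
Best is 48.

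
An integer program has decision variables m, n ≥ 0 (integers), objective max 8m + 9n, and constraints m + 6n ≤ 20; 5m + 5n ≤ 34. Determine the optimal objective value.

The continuous relaxation peaks at (4.16, 2.64) with value 57.04; rounding to a feasible lattice point costs some objective.
(m,n)=(4,2): 1·4+6·2=16≤20, 5·4+5·2=30≤34, objective 50.
(m,n)=(5,1): 1·5+6·1=11≤20, 5·5+5·1=30≤34, objective 49.
The best lattice point is (4,2), giving 50.

50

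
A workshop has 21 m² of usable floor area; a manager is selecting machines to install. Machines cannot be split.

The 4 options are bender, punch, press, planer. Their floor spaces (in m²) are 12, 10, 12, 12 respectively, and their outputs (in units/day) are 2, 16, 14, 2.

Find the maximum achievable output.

Allowing fractional choices, the relaxed optimum would be about 28.8, but machines are indivisible.
press: floor space 12 ≤ 21, output 14.
punch: floor space 10 ≤ 21, output 16.
Best is punch with total output 16.

16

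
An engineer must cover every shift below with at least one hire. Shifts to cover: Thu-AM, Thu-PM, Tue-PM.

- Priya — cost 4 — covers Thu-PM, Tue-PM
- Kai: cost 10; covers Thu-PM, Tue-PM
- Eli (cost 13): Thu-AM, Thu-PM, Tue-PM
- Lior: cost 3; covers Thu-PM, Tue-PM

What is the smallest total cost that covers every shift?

13

This is an integer covering problem.
Eli alone covers Thu-AM, Thu-PM, Tue-PM — every shift.
Total cost: 13.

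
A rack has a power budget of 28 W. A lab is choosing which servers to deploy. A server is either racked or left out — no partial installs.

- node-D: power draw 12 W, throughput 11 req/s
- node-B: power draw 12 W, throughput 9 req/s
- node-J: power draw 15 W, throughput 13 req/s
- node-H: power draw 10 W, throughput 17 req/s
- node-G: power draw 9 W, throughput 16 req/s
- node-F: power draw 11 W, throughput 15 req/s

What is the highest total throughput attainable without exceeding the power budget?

Treat it as a binary knapsack problem.
Allowing fractional choices, the relaxed optimum would be about 45.3, but servers are indivisible.
node-G + node-F: power draw 9 + 11 = 20 ≤ 28, throughput 16 + 15 = 31.
node-H + node-F: power draw 10 + 11 = 21 ≤ 28, throughput 17 + 15 = 32.
node-H + node-G: power draw 10 + 9 = 19 ≤ 28, throughput 17 + 16 = 33.
Best is node-H and node-G with total throughput 33.

33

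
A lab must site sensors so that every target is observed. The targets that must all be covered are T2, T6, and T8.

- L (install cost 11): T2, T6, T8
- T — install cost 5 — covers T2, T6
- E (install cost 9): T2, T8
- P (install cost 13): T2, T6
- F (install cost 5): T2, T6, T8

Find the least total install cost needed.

F alone covers T2, T6, T8 — every target.
Total install cost: 5.

5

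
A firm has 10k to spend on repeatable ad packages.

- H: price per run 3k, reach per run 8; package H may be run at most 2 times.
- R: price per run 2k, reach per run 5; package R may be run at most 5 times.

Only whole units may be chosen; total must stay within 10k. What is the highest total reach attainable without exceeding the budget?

26

This is a bounded integer knapsack.
2×H and 2×R: price 10 ≤ 10, reach 2·8 + 2·5 = 26.
5×R: price 10 ≤ 10, reach 5·5 = 25.
Best is 26.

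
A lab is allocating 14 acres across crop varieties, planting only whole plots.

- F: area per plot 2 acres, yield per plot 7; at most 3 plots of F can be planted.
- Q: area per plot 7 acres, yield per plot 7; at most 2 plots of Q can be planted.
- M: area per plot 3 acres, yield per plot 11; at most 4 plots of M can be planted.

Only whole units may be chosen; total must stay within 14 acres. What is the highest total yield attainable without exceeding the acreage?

51

1×F and 4×M: area 14 ≤ 14, yield 1·7 + 4·11 = 51.
2×F and 3×M: area 13 ≤ 14, yield 2·7 + 3·11 = 47.
Best is 51.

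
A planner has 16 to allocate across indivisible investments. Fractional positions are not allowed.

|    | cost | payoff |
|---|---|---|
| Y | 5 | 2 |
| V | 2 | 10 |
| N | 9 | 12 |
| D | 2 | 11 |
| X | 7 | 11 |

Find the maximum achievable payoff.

34

This is an integer program with binary decision variables.
Allowing fractional choices, the relaxed optimum would be about 38.7, but investments are indivisible.
Y + V + D + X: cost 5 + 2 + 2 + 7 = 16 ≤ 16, payoff 2 + 10 + 11 + 11 = 34.
V + D + X: cost 2 + 2 + 7 = 11 ≤ 16, payoff 10 + 11 + 11 = 32.
V + N + D: cost 2 + 9 + 2 = 13 ≤ 16, payoff 10 + 12 + 11 = 33.
Best is Y, V, D, and X with total payoff 34.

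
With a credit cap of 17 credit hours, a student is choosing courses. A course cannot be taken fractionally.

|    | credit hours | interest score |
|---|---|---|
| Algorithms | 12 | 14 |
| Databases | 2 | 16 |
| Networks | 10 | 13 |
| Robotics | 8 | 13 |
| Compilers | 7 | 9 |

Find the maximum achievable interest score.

This is a 0-1 knapsack instance.
Take Databases, Robotics, and Compilers: credit hours 2 + 8 + 7 = 17 ≤ 17, interest score 16 + 13 + 9 = 38.
No other feasible combination does better.

38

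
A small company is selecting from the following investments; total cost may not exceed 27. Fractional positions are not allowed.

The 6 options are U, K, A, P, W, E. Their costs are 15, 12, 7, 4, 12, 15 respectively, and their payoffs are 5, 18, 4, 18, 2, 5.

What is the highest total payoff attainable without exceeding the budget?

Allowing fractional choices, the relaxed optimum would be about 41.3, but investments are indivisible.
U + A + P: cost 15 + 7 + 4 = 26 ≤ 27, payoff 5 + 4 + 18 = 27.
K + P: cost 12 + 4 = 16 ≤ 27, payoff 18 + 18 = 36.
K + A + P: cost 12 + 7 + 4 = 23 ≤ 27, payoff 18 + 4 + 18 = 40.
Best is K, A, and P with total payoff 40.

40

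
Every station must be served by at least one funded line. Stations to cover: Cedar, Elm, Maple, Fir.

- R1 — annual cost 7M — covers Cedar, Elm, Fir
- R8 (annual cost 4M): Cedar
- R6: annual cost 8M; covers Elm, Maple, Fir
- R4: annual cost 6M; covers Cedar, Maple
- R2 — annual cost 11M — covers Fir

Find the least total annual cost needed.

The greedy cost-per-new-station heuristic would pick R1 and R4 for 13, but a cheaper cover exists.
Choose R8 and R6: together they cover Cedar, Elm, Maple, Fir — every station.
Total annual cost: 4 + 8 = 12.
No cover costs less than 12.

12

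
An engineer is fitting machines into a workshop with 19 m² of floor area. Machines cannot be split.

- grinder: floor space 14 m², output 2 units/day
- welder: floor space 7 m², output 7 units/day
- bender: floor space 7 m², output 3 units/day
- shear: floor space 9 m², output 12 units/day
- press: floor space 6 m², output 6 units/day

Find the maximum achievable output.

19

Take welder and shear: floor space 7 + 9 = 16 ≤ 19, output 7 + 12 = 19.
No other feasible combination does better.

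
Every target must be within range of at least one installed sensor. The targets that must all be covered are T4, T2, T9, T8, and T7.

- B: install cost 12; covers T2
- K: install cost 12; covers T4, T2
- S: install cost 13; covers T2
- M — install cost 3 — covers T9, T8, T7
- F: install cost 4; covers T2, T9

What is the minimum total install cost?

This is a weighted set-cover instance.
The greedy cost-per-new-target heuristic would pick M, F, and K for 19, but a cheaper cover exists.
Choose K and M: together they cover T4, T2, T9, T8, T7 — every target.
Total install cost: 12 + 3 = 15.
No cover costs less than 15.

15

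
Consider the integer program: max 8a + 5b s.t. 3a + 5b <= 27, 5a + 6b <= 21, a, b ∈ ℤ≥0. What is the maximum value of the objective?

32

Relaxing integrality, the LP optimum is 33.60 at (a,b) = (4.2, 0), which is not an integer point.
(a,b)=(4,0): 3·4+5·0=12≤27, 5·4+6·0=20≤21, objective 32.
(a,b)=(3,1): 3·3+5·1=14≤27, 5·3+6·1=21≤21, objective 29.
(a,b)=(3,0): 3·3+5·0=9≤27, 5·3+6·0=15≤21, objective 24.
The best lattice point is (4,0), giving 32.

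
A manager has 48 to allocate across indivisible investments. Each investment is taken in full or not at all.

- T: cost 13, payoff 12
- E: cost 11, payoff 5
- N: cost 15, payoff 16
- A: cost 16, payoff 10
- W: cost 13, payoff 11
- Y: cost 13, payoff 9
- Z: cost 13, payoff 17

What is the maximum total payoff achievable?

This is an integer program with binary decision variables.
T + N + Z: cost 13 + 15 + 13 = 41 ≤ 48, payoff 12 + 16 + 17 = 45.
N + W + Z: cost 15 + 13 + 13 = 41 ≤ 48, payoff 16 + 11 + 17 = 44.
Best is T, N, and Z with total payoff 45.

45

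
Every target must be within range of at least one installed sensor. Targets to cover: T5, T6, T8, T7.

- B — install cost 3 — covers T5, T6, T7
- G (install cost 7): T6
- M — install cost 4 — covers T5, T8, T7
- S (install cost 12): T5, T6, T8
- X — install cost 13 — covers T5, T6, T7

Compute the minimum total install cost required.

Choose B and M: together they cover T5, T6, T8, T7 — every target.
Total install cost: 3 + 4 = 7.

7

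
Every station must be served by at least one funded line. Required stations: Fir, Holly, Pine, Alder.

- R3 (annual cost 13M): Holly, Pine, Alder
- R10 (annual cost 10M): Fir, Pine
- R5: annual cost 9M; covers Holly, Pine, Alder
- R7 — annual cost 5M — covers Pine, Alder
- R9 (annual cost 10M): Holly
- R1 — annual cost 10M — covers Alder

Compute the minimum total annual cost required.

The greedy cost-per-new-station heuristic would pick R7, R5, and R10 for 24, but a cheaper cover exists.
Choose R10 and R5: together they cover Fir, Holly, Pine, Alder — every station.
Total annual cost: 10 + 9 = 19.
No cover costs less than 19.

19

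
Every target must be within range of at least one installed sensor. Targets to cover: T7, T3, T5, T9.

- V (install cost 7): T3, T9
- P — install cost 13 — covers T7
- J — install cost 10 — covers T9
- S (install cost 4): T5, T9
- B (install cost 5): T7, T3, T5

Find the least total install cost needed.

Choose S and B: together they cover T7, T3, T5, T9 — every target.
Total install cost: 4 + 5 = 9.
No cover costs less than 9.

9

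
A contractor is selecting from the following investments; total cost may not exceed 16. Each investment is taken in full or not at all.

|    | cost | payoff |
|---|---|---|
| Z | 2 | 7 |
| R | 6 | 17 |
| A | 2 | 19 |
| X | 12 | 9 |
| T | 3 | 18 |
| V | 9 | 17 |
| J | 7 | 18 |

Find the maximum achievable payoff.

62

Allowing fractional choices, the relaxed optimum would be about 68.7, but investments are indivisible.
Z + A + T + J: cost 2 + 2 + 3 + 7 = 14 ≤ 16, payoff 7 + 19 + 18 + 18 = 62.
Z + R + A + T: cost 2 + 6 + 2 + 3 = 13 ≤ 16, payoff 7 + 17 + 19 + 18 = 61.
Best is Z, A, T, and J with total payoff 62.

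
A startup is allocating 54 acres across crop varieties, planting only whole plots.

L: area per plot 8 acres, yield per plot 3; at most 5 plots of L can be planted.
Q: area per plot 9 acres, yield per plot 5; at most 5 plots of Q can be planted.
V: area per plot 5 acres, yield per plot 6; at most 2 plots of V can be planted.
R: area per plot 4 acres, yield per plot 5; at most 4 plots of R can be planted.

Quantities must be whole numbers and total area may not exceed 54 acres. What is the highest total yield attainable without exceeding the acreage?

R has the best ratio (5/4); taking only R gives at most 4×5 = 20 (stopped by the supply cap of 4).
Mixing does better — 3×Q, 2×V, and 4×R: area 53 ≤ 54, yield 3·5 + 2·6 + 4·5 = 47.

47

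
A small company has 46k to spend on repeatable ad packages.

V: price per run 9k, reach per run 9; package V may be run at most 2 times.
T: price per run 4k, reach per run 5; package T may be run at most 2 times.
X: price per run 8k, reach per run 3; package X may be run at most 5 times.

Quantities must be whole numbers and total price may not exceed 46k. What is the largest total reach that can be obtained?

34

2×V, 1×T, and 3×X: price 46 ≤ 46, reach 2·9 + 1·5 + 3·3 = 32.
2×V, 2×T, and 2×X: price 42 ≤ 46, reach 2·9 + 2·5 + 2·3 = 34.
Best is 34.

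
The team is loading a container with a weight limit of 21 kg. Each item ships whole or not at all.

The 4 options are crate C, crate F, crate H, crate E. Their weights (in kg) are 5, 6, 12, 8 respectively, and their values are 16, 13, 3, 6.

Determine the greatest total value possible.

35

This is an integer program with binary decision variables.
crate C + crate F + crate E: weight 5 + 6 + 8 = 19 ≤ 21, value 16 + 13 + 6 = 35.
crate C + crate F: weight 5 + 6 = 11 ≤ 21, value 16 + 13 = 29.
crate C + crate E: weight 5 + 8 = 13 ≤ 21, value 16 + 6 = 22.
Best is crate C, crate F, and crate E with total value 35.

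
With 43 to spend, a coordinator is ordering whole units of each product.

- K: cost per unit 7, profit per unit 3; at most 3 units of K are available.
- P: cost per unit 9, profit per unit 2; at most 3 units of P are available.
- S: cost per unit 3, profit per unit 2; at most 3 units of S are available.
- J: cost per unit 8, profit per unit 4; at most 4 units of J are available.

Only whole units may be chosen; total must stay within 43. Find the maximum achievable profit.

This is a bounded integer knapsack.
S has the best ratio (2/3); taking only S gives at most 3×2 = 6 (stopped by the supply cap of 3).
Mixing does better — 3×S and 4×J: cost 41 ≤ 43, profit 3·2 + 4·4 = 22.

22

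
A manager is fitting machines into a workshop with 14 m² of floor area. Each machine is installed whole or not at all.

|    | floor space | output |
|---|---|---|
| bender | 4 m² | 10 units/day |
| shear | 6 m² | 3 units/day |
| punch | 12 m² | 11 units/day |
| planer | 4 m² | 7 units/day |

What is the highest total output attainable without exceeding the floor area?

bender + planer: floor space 4 + 4 = 8 ≤ 14, output 10 + 7 = 17.
bender + shear + planer: floor space 4 + 6 + 4 = 14 ≤ 14, output 10 + 3 + 7 = 20.
bender + shear: floor space 4 + 6 = 10 ≤ 14, output 10 + 3 = 13.
Best is bender, shear, and planer with total output 20.

20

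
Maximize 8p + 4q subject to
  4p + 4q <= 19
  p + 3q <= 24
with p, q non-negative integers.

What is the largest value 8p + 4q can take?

The continuous relaxation peaks at (4.75, 0) with value 38.00; rounding to a feasible lattice point costs some objective.
(p,q)=(4,0): 4·4+4·0=16≤19, 1·4+3·0=4≤24, objective 32.
(p,q)=(3,1): 4·3+4·1=16≤19, 1·3+3·1=6≤24, objective 28.
(p,q)=(3,0): 4·3+4·0=12≤19, 1·3+3·0=3≤24, objective 24.
No feasible integer point exceeds 32.

32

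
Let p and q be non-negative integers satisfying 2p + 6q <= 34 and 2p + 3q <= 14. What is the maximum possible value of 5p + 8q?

37

The continuous relaxation peaks at (0, 4.67) with value 37.33; rounding to a feasible lattice point costs some objective.
(p,q)=(1,4) is feasible, giving 37.
(p,q)=(2,3) is feasible, giving 34.
(p,q)=(0,4) is feasible, giving 32.
Maximum is 37 at (p,q)=(1,4).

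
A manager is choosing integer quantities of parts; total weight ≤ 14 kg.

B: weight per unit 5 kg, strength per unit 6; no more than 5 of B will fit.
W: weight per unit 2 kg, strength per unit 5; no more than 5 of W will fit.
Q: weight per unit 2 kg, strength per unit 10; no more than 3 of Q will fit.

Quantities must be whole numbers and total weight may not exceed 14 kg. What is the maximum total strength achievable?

Q has the best ratio (10/2); taking only Q gives at most 3×10 = 30 (stopped by the supply cap of 3).
Mixing does better — 4×W and 3×Q: weight 14 ≤ 14, strength 4·5 + 3·10 = 50.

50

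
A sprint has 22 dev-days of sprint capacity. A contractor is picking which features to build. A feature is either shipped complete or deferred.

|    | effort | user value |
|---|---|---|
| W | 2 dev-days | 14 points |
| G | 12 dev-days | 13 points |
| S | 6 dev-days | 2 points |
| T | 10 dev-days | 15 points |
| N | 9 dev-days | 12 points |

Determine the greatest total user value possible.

41

This is an integer program with binary decision variables.
W + S + T: effort 2 + 6 + 10 = 18 ≤ 22, user value 14 + 2 + 15 = 31.
W + T + N: effort 2 + 10 + 9 = 21 ≤ 22, user value 14 + 15 + 12 = 41.
W + T: effort 2 + 10 = 12 ≤ 22, user value 14 + 15 = 29.
Best is W, T, and N with total user value 41.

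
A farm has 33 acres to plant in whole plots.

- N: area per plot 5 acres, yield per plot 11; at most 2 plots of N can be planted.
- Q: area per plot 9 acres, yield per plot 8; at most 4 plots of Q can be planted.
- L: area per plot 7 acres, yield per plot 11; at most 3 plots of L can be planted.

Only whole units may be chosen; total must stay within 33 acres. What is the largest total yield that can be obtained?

2×N, 1×Q, and 2×L: area 33 ≤ 33, yield 2·11 + 1·8 + 2·11 = 52.
2×N and 3×L: area 31 ≤ 33, yield 2·11 + 3·11 = 55.
Best is 55.

55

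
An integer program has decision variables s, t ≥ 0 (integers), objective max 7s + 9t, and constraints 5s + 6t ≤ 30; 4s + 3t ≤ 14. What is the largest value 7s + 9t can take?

36

The continuous relaxation peaks at (0, 4.67) with value 42.00; rounding to a feasible lattice point costs some objective.
(s,t)=(0,4): 5·0+6·4=24≤30, 4·0+3·4=12≤14, objective 36.
(s,t)=(1,3): 5·1+6·3=23≤30, 4·1+3·3=13≤14, objective 34.
(s,t)=(0,3): 5·0+6·3=18≤30, 4·0+3·3=9≤14, objective 27.
The best lattice point is (0,4), giving 36.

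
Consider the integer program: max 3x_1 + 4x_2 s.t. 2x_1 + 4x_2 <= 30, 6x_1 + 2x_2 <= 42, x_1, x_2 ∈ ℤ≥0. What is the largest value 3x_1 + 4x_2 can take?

(x_1,x_2)=(5,5): 2·5+4·5=30≤30, 6·5+2·5=40≤42, objective 35.
(x_1,x_2)=(4,5): 2·4+4·5=28≤30, 6·4+2·5=34≤42, objective 32.
(x_1,x_2)=(5,4): 2·5+4·4=26≤30, 6·5+2·4=38≤42, objective 31.
No feasible integer point exceeds 35.

35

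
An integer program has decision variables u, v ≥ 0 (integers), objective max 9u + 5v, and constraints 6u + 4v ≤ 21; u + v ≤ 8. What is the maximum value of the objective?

(u,v)=(2,2): 6·2+4·2=20≤21, 1·2+1·2=4≤8, objective 28.
(u,v)=(3,0): 6·3+4·0=18≤21, 1·3+1·0=3≤8, objective 27.
(u,v)=(1,3): 6·1+4·3=18≤21, 1·1+1·3=4≤8, objective 24.
The best lattice point is (2,2), giving 28.

28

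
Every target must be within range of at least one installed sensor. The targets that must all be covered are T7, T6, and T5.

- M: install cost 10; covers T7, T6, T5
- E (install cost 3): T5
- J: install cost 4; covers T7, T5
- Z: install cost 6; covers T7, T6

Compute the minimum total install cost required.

9

Choose E and Z: together they cover T7, T6, T5 — every target.
Total install cost: 3 + 6 = 9.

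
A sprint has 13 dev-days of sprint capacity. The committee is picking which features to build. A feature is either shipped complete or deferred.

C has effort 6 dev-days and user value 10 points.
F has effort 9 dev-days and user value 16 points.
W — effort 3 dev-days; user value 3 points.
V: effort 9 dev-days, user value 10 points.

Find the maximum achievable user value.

19

Allowing fractional choices, the relaxed optimum would be about 22.7, but features are indivisible.
F: effort 9 ≤ 13, user value 16.
F + W: effort 9 + 3 = 12 ≤ 13, user value 16 + 3 = 19.
Best is F and W with total user value 19.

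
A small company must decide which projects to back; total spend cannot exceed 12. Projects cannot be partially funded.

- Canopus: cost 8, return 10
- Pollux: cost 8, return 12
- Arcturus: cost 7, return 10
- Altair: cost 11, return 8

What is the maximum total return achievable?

12

This is a 0-1 knapsack instance.
Pollux: cost 8 ≤ 12, return 12.
Canopus: cost 8 ≤ 12, return 10.
Arcturus: cost 7 ≤ 12, return 10.
Best is Pollux with total return 12.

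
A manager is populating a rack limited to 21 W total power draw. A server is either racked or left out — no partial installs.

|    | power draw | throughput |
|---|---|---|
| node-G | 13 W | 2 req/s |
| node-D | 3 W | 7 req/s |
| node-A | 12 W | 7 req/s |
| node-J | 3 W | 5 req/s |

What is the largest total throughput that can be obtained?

Allowing fractional choices, the relaxed optimum would be about 19.5, but servers are indivisible.
node-D + node-A: power draw 3 + 12 = 15 ≤ 21, throughput 7 + 7 = 14.
node-G + node-D + node-J: power draw 13 + 3 + 3 = 19 ≤ 21, throughput 2 + 7 + 5 = 14.
node-D + node-A + node-J: power draw 3 + 12 + 3 = 18 ≤ 21, throughput 7 + 7 + 5 = 19.
Best is node-D, node-A, and node-J with total throughput 19.

19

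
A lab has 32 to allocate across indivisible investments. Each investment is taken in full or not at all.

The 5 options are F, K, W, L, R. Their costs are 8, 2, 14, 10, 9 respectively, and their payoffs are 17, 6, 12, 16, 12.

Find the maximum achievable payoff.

51

Take F, K, L, and R: cost 8 + 2 + 10 + 9 = 29 ≤ 32, payoff 17 + 6 + 16 + 12 = 51.
No other feasible combination does better.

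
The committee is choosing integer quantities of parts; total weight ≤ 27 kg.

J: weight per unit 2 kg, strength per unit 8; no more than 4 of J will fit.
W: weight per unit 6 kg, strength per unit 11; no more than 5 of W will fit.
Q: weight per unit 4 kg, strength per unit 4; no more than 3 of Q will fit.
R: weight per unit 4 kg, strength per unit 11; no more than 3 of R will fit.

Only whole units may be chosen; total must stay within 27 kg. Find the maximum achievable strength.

4×J, 1×Q, and 3×R: weight 24 ≤ 27, strength 4·8 + 1·4 + 3·11 = 69.
4×J, 1×W, and 3×R: weight 26 ≤ 27, strength 4·8 + 1·11 + 3·11 = 76.
Best is 76.

76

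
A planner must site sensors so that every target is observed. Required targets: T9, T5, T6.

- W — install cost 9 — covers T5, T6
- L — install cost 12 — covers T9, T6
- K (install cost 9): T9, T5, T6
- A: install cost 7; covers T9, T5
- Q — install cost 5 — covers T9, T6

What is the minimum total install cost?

The greedy cost-per-new-target heuristic would pick Q and A for 12, but a cheaper cover exists.
K alone covers T9, T5, T6 — every target.
Total install cost: 9.
No cover costs less than 9.

9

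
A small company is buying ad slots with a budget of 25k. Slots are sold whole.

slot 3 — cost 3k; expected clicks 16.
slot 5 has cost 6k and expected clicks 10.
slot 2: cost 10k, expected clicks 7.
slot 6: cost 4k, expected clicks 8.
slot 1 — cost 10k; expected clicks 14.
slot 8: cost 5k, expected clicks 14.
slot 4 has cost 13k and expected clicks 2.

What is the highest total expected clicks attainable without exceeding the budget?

54

Take slot 3, slot 5, slot 1, and slot 8: cost 3 + 6 + 10 + 5 = 24 ≤ 25, expected clicks 16 + 10 + 14 + 14 = 54.
No other feasible combination does better.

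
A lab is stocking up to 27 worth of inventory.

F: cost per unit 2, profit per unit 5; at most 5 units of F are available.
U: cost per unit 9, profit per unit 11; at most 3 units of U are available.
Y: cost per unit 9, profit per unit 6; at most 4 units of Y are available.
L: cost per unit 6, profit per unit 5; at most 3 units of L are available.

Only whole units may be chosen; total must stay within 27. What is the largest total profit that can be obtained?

42

This is a bounded integer knapsack.
Take 4×F and 2×U: cost 26 ≤ 27, profit 4·5 + 2·11 = 42.
No other integer combination yields more.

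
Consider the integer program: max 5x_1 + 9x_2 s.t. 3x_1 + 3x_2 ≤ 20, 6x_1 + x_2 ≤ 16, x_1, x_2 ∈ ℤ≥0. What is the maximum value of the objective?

Relaxing integrality, the LP optimum is 60.00 at (x_1,x_2) = (0, 6.67), which is not an integer point.
(x_1,x_2)=(0,6): 3·0+3·6=18≤20, 6·0+1·6=6≤16, objective 54.
(x_1,x_2)=(1,5): 3·1+3·5=18≤20, 6·1+1·5=11≤16, objective 50.
(x_1,x_2)=(0,5): 3·0+3·5=15≤20, 6·0+1·5=5≤16, objective 45.
Maximum is 54 at (x_1,x_2)=(0,6).

54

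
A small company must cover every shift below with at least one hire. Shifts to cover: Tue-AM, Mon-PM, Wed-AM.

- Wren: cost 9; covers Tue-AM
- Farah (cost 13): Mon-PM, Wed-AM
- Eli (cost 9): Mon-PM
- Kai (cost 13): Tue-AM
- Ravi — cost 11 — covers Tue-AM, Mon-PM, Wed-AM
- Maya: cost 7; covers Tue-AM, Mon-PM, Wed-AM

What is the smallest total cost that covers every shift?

Maya alone covers Tue-AM, Mon-PM, Wed-AM — every shift.
Total cost: 7.
No cover costs less than 7.

7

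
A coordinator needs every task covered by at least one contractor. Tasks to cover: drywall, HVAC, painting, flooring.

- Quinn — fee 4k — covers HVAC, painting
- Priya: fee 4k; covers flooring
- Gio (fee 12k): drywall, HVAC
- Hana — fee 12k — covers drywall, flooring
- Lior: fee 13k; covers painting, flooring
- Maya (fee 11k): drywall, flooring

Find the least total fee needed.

15

The greedy cost-per-new-task heuristic would pick Quinn, Priya, and Maya for 19, but a cheaper cover exists.
Choose Quinn and Maya: together they cover drywall, HVAC, painting, flooring — every task.
Total fee: 4 + 11 = 15.
No cover costs less than 15.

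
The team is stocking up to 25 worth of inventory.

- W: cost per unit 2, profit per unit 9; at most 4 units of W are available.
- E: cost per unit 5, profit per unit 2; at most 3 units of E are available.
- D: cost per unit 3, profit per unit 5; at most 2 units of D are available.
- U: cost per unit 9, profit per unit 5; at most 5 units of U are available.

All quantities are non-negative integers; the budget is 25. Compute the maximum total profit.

51

W has the best ratio (9/2); taking only W gives at most 4×9 = 36 (stopped by the supply cap of 4).
Mixing does better — 4×W, 2×D, and 1×U: cost 23 ≤ 25, profit 4·9 + 2·5 + 1·5 = 51.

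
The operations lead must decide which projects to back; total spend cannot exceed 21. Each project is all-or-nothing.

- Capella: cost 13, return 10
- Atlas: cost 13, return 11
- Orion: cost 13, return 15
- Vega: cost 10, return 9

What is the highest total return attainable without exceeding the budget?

Allowing fractional choices, the relaxed optimum would be about 22.2, but projects are indivisible.
Capella: cost 13 ≤ 21, return 10.
Atlas: cost 13 ≤ 21, return 11.
Orion: cost 13 ≤ 21, return 15.
Best is Orion with total return 15.

15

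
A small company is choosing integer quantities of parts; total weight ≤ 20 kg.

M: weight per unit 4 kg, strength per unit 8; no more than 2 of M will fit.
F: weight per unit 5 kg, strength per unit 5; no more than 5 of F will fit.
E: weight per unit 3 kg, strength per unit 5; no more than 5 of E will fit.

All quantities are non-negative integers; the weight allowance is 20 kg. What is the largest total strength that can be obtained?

36

M has the best ratio (8/4); taking only M gives at most 2×8 = 16 (stopped by the supply cap of 2).
Mixing does better — 2×M and 4×E: weight 20 ≤ 20, strength 2·8 + 4·5 = 36.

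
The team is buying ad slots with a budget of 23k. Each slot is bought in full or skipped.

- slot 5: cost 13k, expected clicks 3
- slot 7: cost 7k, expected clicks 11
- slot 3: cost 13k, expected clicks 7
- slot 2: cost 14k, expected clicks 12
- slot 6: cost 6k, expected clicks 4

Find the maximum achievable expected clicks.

23

Allowing fractional choices, the relaxed optimum would be about 24.3, but ad slots are indivisible.
slot 7 + slot 3: cost 7 + 13 = 20 ≤ 23, expected clicks 11 + 7 = 18.
slot 7 + slot 2: cost 7 + 14 = 21 ≤ 23, expected clicks 11 + 12 = 23.
slot 2 + slot 6: cost 14 + 6 = 20 ≤ 23, expected clicks 12 + 4 = 16.
Best is slot 7 and slot 2 with total expected clicks 23.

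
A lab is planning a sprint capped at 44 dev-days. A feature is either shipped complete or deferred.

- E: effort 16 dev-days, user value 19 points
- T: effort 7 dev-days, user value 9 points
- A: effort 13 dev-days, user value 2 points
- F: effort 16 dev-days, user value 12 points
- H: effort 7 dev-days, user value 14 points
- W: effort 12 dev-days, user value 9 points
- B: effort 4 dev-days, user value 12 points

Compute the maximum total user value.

57

Allowing fractional choices, the relaxed optimum would be about 61.5, but features are indivisible.
E + F + H + B: effort 16 + 16 + 7 + 4 = 43 ≤ 44, user value 19 + 12 + 14 + 12 = 57.
E + T + H + B: effort 16 + 7 + 7 + 4 = 34 ≤ 44, user value 19 + 9 + 14 + 12 = 54.
E + H + W + B: effort 16 + 7 + 12 + 4 = 39 ≤ 44, user value 19 + 14 + 9 + 12 = 54.
Best is E, F, H, and B with total user value 57.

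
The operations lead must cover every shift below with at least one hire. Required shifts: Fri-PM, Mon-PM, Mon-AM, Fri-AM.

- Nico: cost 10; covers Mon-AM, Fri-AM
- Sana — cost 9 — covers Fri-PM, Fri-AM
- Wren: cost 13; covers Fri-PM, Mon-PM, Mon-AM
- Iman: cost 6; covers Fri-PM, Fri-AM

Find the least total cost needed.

19

Choose Wren and Iman: together they cover Fri-PM, Mon-PM, Mon-AM, Fri-AM — every shift.
Total cost: 13 + 6 = 19.
No cover costs less than 19.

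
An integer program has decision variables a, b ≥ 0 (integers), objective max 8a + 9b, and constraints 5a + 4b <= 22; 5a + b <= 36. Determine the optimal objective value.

45

Relaxing integrality, the LP optimum is 49.50 at (a,b) = (0, 5.5), which is not an integer point.
(a,b)=(0,5): 5·0+4·5=20≤22, 5·0+1·5=5≤36, objective 45.
(a,b)=(1,4): 5·1+4·4=21≤22, 5·1+1·4=9≤36, objective 44.
(a,b)=(0,4): 5·0+4·4=16≤22, 5·0+1·4=4≤36, objective 36.
Maximum is 45 at (a,b)=(0,5).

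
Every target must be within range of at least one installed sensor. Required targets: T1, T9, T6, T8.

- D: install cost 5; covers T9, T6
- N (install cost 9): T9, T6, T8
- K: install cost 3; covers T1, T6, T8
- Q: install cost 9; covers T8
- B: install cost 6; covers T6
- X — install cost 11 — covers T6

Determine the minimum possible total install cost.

This is an integer covering problem.
Choose D and K: together they cover T1, T9, T6, T8 — every target.
Total install cost: 5 + 3 = 8.
No cover costs less than 8.

8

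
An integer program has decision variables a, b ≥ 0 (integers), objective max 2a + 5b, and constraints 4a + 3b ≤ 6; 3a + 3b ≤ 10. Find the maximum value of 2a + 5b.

10

(a,b)=(0,2): 4·0+3·2=6≤6, 3·0+3·2=6≤10, objective 10.
(a,b)=(0,1): 4·0+3·1=3≤6, 3·0+3·1=3≤10, objective 5.
The best lattice point is (0,2), giving 10.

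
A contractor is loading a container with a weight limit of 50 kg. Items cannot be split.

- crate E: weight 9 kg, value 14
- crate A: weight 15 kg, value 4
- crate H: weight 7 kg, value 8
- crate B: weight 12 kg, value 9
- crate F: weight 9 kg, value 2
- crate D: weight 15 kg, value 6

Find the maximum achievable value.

37

Allowing fractional choices, the relaxed optimum would be about 38.9, but items are indivisible.
crate E + crate A + crate H + crate B: weight 9 + 15 + 7 + 12 = 43 ≤ 50, value 14 + 4 + 8 + 9 = 35.
crate E + crate H + crate B + crate D: weight 9 + 7 + 12 + 15 = 43 ≤ 50, value 14 + 8 + 9 + 6 = 37.
Best is crate E, crate H, crate B, and crate D with total value 37.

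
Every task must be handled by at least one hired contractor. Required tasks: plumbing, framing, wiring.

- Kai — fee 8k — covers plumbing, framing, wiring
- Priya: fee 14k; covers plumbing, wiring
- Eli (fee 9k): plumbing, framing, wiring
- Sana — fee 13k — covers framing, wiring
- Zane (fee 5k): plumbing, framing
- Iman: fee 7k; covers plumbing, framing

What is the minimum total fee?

8

This is an integer covering problem.
The greedy cost-per-new-task heuristic would pick Zane and Kai for 13, but a cheaper cover exists.
Kai alone covers plumbing, framing, wiring — every task.
Total fee: 8.
No cover costs less than 8.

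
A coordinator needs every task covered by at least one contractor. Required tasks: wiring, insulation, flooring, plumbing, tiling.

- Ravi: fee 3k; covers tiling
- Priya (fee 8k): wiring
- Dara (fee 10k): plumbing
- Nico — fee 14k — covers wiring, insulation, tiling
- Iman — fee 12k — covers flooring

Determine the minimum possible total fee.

36

The greedy cost-per-new-task heuristic would pick Ravi, Nico, Dara, and Iman for 39, but a cheaper cover exists.
Choose Dara, Nico, and Iman: together they cover wiring, insulation, flooring, plumbing, tiling — every task.
Total fee: 10 + 14 + 12 = 36.
No cover costs less than 36.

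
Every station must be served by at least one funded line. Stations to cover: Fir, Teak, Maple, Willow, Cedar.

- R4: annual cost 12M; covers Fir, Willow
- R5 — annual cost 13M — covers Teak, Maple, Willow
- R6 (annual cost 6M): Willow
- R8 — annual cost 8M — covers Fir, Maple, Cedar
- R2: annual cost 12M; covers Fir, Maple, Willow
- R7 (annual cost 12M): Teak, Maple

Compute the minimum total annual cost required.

21

This is a weighted set-cover instance.
The greedy cost-per-new-station heuristic would pick R8, R6, and R7 for 26, but a cheaper cover exists.
Choose R5 and R8: together they cover Fir, Teak, Maple, Willow, Cedar — every station.
Total annual cost: 13 + 8 = 21.
No cover costs less than 21.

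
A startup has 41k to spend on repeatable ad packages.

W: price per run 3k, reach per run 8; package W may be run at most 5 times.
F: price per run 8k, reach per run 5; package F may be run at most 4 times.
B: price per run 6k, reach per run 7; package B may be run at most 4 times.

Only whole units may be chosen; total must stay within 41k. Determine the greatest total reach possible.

68

This is a bounded integer knapsack.
5×W, 1×F, and 3×B: price 41 ≤ 41, reach 5·8 + 1·5 + 3·7 = 66.
5×W and 4×B: price 39 ≤ 41, reach 5·8 + 4·7 = 68.
Best is 68.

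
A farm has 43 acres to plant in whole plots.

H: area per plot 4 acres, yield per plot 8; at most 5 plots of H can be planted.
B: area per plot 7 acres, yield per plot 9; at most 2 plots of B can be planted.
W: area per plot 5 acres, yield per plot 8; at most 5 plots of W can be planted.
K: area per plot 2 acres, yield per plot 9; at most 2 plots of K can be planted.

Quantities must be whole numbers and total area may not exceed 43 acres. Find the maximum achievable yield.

84

3×H, 1×B, 4×W, and 2×K: area 43 ≤ 43, yield 3·8 + 1·9 + 4·8 + 2·9 = 83.
5×H, 2×B, 1×W, and 2×K: area 43 ≤ 43, yield 5·8 + 2·9 + 1·8 + 2·9 = 84.
Best is 84.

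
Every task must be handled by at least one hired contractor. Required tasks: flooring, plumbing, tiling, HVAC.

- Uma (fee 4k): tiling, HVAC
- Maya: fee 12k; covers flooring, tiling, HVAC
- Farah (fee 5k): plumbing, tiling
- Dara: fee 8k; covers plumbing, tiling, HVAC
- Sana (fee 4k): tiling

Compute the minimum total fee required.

17

The greedy cost-per-new-task heuristic would pick Uma, Farah, and Maya for 21, but a cheaper cover exists.
Choose Maya and Farah: together they cover flooring, plumbing, tiling, HVAC — every task.
Total fee: 12 + 5 = 17.
No cover costs less than 17.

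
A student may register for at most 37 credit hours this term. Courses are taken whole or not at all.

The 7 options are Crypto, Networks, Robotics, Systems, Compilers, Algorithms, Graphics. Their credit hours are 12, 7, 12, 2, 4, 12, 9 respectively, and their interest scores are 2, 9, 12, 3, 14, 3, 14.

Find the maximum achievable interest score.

52

Networks + Robotics + Systems + Compilers + Graphics: credit hours 7 + 12 + 2 + 4 + 9 = 34 ≤ 37, interest score 9 + 12 + 3 + 14 + 14 = 52.
Robotics + Systems + Compilers + Graphics: credit hours 12 + 2 + 4 + 9 = 27 ≤ 37, interest score 12 + 3 + 14 + 14 = 43.
Networks + Robotics + Compilers + Graphics: credit hours 7 + 12 + 4 + 9 = 32 ≤ 37, interest score 9 + 12 + 14 + 14 = 49.
Best is Networks, Robotics, Systems, Compilers, and Graphics with total interest score 52.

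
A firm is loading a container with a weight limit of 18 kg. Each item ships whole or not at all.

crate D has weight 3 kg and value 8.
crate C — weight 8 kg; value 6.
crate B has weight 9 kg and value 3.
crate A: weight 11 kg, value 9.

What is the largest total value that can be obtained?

crate D + crate B: weight 3 + 9 = 12 ≤ 18, value 8 + 3 = 11.
crate D + crate A: weight 3 + 11 = 14 ≤ 18, value 8 + 9 = 17.
crate D + crate C: weight 3 + 8 = 11 ≤ 18, value 8 + 6 = 14.
Best is crate D and crate A with total value 17.

17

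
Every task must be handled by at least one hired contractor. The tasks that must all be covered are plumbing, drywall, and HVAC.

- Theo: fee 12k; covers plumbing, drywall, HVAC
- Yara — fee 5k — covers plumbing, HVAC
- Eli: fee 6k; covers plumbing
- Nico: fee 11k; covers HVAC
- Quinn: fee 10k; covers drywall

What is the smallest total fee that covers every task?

The greedy cost-per-new-task heuristic would pick Yara and Quinn for 15, but a cheaper cover exists.
Theo alone covers plumbing, drywall, HVAC — every task.
Total fee: 12.
No cover costs less than 12.

12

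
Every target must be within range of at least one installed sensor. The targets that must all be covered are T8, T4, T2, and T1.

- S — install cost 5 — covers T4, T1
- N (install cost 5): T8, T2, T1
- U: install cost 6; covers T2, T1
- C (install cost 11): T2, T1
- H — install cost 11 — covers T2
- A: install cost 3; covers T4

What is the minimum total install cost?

Choose N and A: together they cover T8, T4, T2, T1 — every target.
Total install cost: 5 + 3 = 8.
No cover costs less than 8.

8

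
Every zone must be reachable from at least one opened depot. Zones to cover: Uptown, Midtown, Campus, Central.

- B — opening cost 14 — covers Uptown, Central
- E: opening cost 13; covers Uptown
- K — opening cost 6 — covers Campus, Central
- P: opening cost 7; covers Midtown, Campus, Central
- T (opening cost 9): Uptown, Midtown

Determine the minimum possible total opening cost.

15

This is an integer covering problem.
Choose K and T: together they cover Uptown, Midtown, Campus, Central — every zone.
Total opening cost: 6 + 9 = 15.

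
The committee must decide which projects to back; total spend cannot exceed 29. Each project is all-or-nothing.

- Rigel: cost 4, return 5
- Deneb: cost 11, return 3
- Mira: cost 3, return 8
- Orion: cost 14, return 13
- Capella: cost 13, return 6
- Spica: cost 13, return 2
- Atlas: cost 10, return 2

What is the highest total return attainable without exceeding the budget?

26

Allowing fractional choices, the relaxed optimum would be about 29.7, but projects are indivisible.
Rigel + Mira + Orion: cost 4 + 3 + 14 = 21 ≤ 29, return 5 + 8 + 13 = 26.
Mira + Orion + Atlas: cost 3 + 14 + 10 = 27 ≤ 29, return 8 + 13 + 2 = 23.
Deneb + Mira + Orion: cost 11 + 3 + 14 = 28 ≤ 29, return 3 + 8 + 13 = 24.
Best is Rigel, Mira, and Orion with total return 26.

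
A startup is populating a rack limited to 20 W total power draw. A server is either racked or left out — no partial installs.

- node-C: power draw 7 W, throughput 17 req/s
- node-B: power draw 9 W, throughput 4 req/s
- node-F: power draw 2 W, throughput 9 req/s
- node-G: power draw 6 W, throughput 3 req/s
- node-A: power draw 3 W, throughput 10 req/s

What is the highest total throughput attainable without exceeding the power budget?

39

This is an integer program with binary decision variables.
Take node-C, node-F, node-G, and node-A: power draw 7 + 2 + 6 + 3 = 18 ≤ 20, throughput 17 + 9 + 3 + 10 = 39.
No other feasible combination does better.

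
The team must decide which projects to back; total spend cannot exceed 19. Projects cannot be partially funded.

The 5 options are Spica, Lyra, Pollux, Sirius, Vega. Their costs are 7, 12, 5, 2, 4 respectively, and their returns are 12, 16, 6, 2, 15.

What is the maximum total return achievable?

35

This is an integer program with binary decision variables.
Take Spica, Pollux, Sirius, and Vega: cost 7 + 5 + 2 + 4 = 18 ≤ 19, return 12 + 6 + 2 + 15 = 35.
No other feasible combination does better.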